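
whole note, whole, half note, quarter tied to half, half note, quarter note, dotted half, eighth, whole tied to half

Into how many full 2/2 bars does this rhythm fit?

6

One bar of 2/2 = 8 eighth notes.
Express everything in eighth notes: whole note = 8; whole = 8; half note = 4; quarter tied to half (quarter + half) = 6; half note = 4; quarter note = 2; dotted half = 6; eighth = 1; whole tied to half (whole + half) = 12.
Total: 8 + 8 + 4 + 6 + 4 + 2 + 6 + 1 + 12 = 51.
51 ÷ 8 = 6 complete bars with 3 left over.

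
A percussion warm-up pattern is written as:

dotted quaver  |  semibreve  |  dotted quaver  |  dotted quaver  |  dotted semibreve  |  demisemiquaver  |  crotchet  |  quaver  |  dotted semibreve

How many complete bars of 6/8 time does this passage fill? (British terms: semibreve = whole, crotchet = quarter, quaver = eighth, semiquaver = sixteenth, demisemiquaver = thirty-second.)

One bar of 6/8 = 24 thirty-second notes.
Working in thirty-second notes: dotted quaver = 6; semibreve = 32; dotted quaver = 6; dotted quaver = 6; dotted semibreve = 48; demisemiquaver = 1; crotchet = 8; quaver = 4; dotted semibreve = 48.
Sum: 6 + 32 + 6 + 6 + 48 + 1 + 8 + 4 + 48 = 159.
159 ÷ 24 = 6 complete bars with 15 left over.

6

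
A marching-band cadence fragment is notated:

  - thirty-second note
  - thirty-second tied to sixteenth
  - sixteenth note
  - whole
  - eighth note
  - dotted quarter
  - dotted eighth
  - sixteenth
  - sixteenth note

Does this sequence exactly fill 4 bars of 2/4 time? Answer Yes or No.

One bar of 2/4 = 16 thirty-second notes, so 4 bars = 64.
Working in thirty-second notes: thirty-second note = 1; thirty-second tied to sixteenth (thirty-second + sixteenth) = 3; sixteenth note = 2; whole = 32; eighth note = 4; dotted quarter = 12; dotted eighth = 6; sixteenth = 2; sixteenth note = 2.
Adding: 1 + 3 + 2 + 32 + 4 + 12 + 6 + 2 + 2 = 64.
64 equals 64, so the answer is Yes.

Yes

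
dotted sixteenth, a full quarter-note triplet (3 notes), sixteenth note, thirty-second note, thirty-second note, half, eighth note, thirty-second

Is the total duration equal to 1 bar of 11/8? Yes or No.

One bar of 11/8 = 44 thirty-second notes.
Working in thirty-second notes: dotted sixteenth = 3; a full quarter-note triplet (3 notes) (three triplet quarters span one half) = 16; sixteenth note = 2; thirty-second note = 1; thirty-second note = 1; half = 16; eighth note = 4; thirty-second = 1.
Total: 3 + 16 + 2 + 1 + 1 + 16 + 4 + 1 = 44.
44 equals 44, so the answer is Yes.

Yes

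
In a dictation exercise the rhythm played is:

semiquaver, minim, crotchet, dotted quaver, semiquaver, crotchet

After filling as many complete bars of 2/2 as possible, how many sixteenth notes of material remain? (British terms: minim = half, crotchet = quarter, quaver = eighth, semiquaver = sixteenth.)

One bar of 2/2 = 16 sixteenth notes.
Each duration in sixteenth notes: semiquaver = 1; minim = 8; crotchet = 4; dotted quaver = 3; semiquaver = 1; crotchet = 4.
Adding: 1 + 8 + 4 + 3 + 1 + 4 = 21.
21 ÷ 16 = 1 complete bar with 5 sixteenth notes remaining.

5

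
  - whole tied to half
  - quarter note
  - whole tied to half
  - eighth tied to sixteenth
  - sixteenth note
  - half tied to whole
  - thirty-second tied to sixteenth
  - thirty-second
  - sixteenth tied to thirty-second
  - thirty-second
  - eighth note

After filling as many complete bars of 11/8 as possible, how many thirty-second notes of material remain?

40

One bar of 11/8 = 44 thirty-second notes.
Express everything in thirty-second notes: whole tied to half (whole + half) = 48; quarter note = 8; whole tied to half (whole + half) = 48; eighth tied to sixteenth (eighth + sixteenth) = 6; sixteenth note = 2; half tied to whole (half + whole) = 48; thirty-second tied to sixteenth (thirty-second + sixteenth) = 3; thirty-second = 1; sixteenth tied to thirty-second (sixteenth + thirty-second) = 3; thirty-second = 1; eighth note = 4.
Total: 48 + 8 + 48 + 6 + 2 + 48 + 3 + 1 + 3 + 1 + 4 = 172.
172 ÷ 44 = 3 complete bars with 40 thirty-second notes remaining.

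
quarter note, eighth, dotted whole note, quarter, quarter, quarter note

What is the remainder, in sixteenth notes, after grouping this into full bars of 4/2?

One bar of 4/2 = 16 eighth notes.
Working in eighth notes: quarter note = 2; eighth = 1; dotted whole note = 12; quarter = 2; quarter = 2; quarter note = 2.
Altogether 2 + 1 + 12 + 2 + 2 + 2 = 21.
21 ÷ 16 = 1 complete bar with 5 eighth notes remaining = 10 sixteenth notes.

10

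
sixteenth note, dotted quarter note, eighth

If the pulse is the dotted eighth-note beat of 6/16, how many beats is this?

One dotted eighth-note beat = 3 sixteenth notes.
Working in sixteenth notes: sixteenth note = 1; dotted quarter note = 6; eighth = 2.
Total: 1 + 6 + 2 = 9.
9 ÷ 3 = 3 beats.

3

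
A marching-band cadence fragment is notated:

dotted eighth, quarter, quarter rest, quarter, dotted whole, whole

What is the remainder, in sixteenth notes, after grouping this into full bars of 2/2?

One bar of 2/2 = 16 sixteenth notes.
Express everything in sixteenth notes: dotted eighth = 3; quarter = 4; quarter rest = 4; quarter = 4; dotted whole = 24; whole = 16.
Sum: 3 + 4 + 4 + 4 + 24 + 16 = 55.
55 ÷ 16 = 3 complete bars with 7 sixteenth notes remaining.

7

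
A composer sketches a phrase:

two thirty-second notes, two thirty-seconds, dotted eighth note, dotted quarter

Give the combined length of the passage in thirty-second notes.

Each duration in thirty-second notes: thirty-second note = 1; thirty-second note = 1; thirty-second = 1; thirty-second = 1; dotted eighth note = 6; dotted quarter = 12.
Total: 1 + 1 + 1 + 1 + 6 + 12 = 22 thirty-second notes.

22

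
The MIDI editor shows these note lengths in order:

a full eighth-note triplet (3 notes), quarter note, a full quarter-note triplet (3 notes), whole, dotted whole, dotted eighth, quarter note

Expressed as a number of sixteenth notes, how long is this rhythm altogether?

Convert each value to sixteenth notes: a full eighth-note triplet (3 notes) (three triplet eighths span one quarter) = 4; quarter note = 4; a full quarter-note triplet (3 notes) (three triplet quarters span one half) = 8; whole = 16; dotted whole = 24; dotted eighth = 3; quarter note = 4.
Altogether 4 + 4 + 8 + 16 + 24 + 3 + 4 = 63 sixteenth notes.

63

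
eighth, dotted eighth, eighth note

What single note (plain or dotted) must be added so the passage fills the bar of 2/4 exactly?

The bar of 2/4 = 8 sixteenth notes.
Each duration in sixteenth notes: eighth = 2; dotted eighth = 3; eighth note = 2.
Sum: 2 + 3 + 2 = 7.
Remaining: 8 − 7 = 1 sixteenth note, which is a sixteenth note.

sixteenth note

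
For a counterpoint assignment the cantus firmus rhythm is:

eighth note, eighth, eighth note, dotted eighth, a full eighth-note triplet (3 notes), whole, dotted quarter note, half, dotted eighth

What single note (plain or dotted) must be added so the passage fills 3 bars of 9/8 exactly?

half note

3 bars of 9/8 = 54 sixteenth notes.
In sixteenth notes: eighth note = 2; eighth = 2; eighth note = 2; dotted eighth = 3; a full eighth-note triplet (3 notes) (three triplet eighths span one quarter) = 4; whole = 16; dotted quarter note = 6; half = 8; dotted eighth = 3.
Adding: 2 + 2 + 2 + 3 + 4 + 16 + 6 + 8 + 3 = 46.
Remaining: 54 − 46 = 8 sixteenth notes, which is a half note.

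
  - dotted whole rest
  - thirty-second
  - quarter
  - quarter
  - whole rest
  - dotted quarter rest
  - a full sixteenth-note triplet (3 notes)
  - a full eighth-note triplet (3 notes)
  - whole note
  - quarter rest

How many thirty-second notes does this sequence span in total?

Working in thirty-second notes: dotted whole rest = 48; thirty-second = 1; quarter = 8; quarter = 8; whole rest = 32; dotted quarter rest = 12; a full sixteenth-note triplet (3 notes) (three triplet sixteenths span one eighth) = 4; a full eighth-note triplet (3 notes) (three triplet eighths span one quarter) = 8; whole note = 32; quarter rest = 8.
Altogether 48 + 1 + 8 + 8 + 32 + 12 + 4 + 8 + 32 + 8 = 161 thirty-second notes.

161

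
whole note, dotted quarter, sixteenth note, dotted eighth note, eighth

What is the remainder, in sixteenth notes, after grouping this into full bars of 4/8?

One bar of 4/8 = 8 sixteenth notes.
Each duration in sixteenth notes: whole note = 16; dotted quarter = 6; sixteenth note = 1; dotted eighth note = 3; eighth = 2.
Altogether 16 + 6 + 1 + 3 + 2 = 28.
28 ÷ 8 = 3 complete bars with 4 sixteenth notes remaining.

4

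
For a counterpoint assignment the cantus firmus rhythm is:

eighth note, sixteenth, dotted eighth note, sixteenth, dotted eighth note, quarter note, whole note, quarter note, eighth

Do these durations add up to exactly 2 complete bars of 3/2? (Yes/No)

One bar of 3/2 = 24 sixteenth notes, so 2 bars = 48.
Express everything in sixteenth notes: eighth note = 2; sixteenth = 1; dotted eighth note = 3; sixteenth = 1; dotted eighth note = 3; quarter note = 4; whole note = 16; quarter note = 4; eighth = 2.
Altogether 2 + 1 + 3 + 1 + 3 + 4 + 16 + 4 + 2 = 36.
36 falls short of 48, so the answer is No.

No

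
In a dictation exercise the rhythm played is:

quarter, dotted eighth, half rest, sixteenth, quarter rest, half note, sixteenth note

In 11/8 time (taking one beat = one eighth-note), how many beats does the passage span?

One eighth-note beat = 2 sixteenth notes.
Working in sixteenth notes: quarter = 4; dotted eighth = 3; half rest = 8; sixteenth = 1; quarter rest = 4; half note = 8; sixteenth note = 1.
Total: 4 + 3 + 8 + 1 + 4 + 8 + 1 = 29.
29 ÷ 2 = 14.5 beats.

14.5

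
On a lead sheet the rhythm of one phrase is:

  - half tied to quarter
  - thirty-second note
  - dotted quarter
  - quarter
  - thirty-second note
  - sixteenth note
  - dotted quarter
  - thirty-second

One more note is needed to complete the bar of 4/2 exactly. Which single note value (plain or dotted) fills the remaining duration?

The bar of 4/2 = 64 thirty-second notes.
In thirty-second notes: half tied to quarter (half + quarter) = 24; thirty-second note = 1; dotted quarter = 12; quarter = 8; thirty-second note = 1; sixteenth note = 2; dotted quarter = 12; thirty-second = 1.
Adding: 24 + 1 + 12 + 8 + 1 + 2 + 12 + 1 = 61.
Remaining: 64 − 61 = 3 thirty-second notes, which is a dotted sixteenth note.

dotted sixteenth note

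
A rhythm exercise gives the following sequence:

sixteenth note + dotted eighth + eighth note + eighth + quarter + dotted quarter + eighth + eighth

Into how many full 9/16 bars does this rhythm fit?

One bar of 9/16 = 9 sixteenth notes.
Each duration in sixteenth notes: sixteenth note = 1; dotted eighth = 3; eighth note = 2; eighth = 2; quarter = 4; dotted quarter = 6; eighth = 2; eighth = 2.
Altogether 1 + 3 + 2 + 2 + 4 + 6 + 2 + 2 = 22.
22 ÷ 9 = 2 complete bars with 4 left over.

2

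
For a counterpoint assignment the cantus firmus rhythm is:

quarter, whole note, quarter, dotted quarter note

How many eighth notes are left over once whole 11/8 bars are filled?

4

One bar of 11/8 = 11 eighth notes.
Working in eighth notes: quarter = 2; whole note = 8; quarter = 2; dotted quarter note = 3.
Total: 2 + 8 + 2 + 3 = 15.
15 ÷ 11 = 1 complete bar with 4 eighth notes remaining.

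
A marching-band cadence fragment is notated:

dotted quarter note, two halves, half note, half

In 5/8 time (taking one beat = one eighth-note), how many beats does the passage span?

19

One eighth-note beat = 2 sixteenth notes.
Convert each value to sixteenth notes: dotted quarter note = 6; half = 8; half = 8; half note = 8; half = 8.
Adding: 6 + 8 + 8 + 8 + 8 = 38.
38 ÷ 2 = 19 beats.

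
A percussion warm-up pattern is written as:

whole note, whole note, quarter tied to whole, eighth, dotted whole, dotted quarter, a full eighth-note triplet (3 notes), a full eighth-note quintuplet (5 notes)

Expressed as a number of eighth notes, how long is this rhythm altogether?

Express everything in eighth notes: whole note = 8; whole note = 8; quarter tied to whole (quarter + whole) = 10; eighth = 1; dotted whole = 12; dotted quarter = 3; a full eighth-note triplet (3 notes) (three triplet eighths span one quarter) = 2; a full eighth-note quintuplet (5 notes) (five quintuplet eighths span one half) = 4.
Total: 8 + 8 + 10 + 1 + 12 + 3 + 2 + 4 = 48 eighth notes.

48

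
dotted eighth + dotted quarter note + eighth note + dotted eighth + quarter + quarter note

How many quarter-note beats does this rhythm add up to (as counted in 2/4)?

5.5

One quarter-note beat = 4 sixteenth notes.
Express everything in sixteenth notes: dotted eighth = 3; dotted quarter note = 6; eighth note = 2; dotted eighth = 3; quarter = 4; quarter note = 4.
Total: 3 + 6 + 2 + 3 + 4 + 4 = 22.
22 ÷ 4 = 5.5 beats.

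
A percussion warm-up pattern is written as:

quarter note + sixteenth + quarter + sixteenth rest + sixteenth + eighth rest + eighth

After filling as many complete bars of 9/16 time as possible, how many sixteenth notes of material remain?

6

One bar of 9/16 = 9 sixteenth notes.
Working in sixteenth notes: quarter note = 4; sixteenth = 1; quarter = 4; sixteenth rest = 1; sixteenth = 1; eighth rest = 2; eighth = 2.
Adding: 4 + 1 + 4 + 1 + 1 + 2 + 2 = 15.
15 ÷ 9 = 1 complete bar with 6 sixteenth notes remaining.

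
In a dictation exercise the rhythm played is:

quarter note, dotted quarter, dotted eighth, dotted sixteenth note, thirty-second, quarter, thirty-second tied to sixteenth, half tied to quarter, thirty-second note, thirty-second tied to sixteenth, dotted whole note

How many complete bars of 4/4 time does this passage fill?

One bar of 4/4 = 32 thirty-second notes.
Express everything in thirty-second notes: quarter note = 8; dotted quarter = 12; dotted eighth = 6; dotted sixteenth note = 3; thirty-second = 1; quarter = 8; thirty-second tied to sixteenth (thirty-second + sixteenth) = 3; half tied to quarter (half + quarter) = 24; thirty-second note = 1; thirty-second tied to sixteenth (thirty-second + sixteenth) = 3; dotted whole note = 48.
Sum: 8 + 12 + 6 + 3 + 1 + 8 + 3 + 24 + 1 + 3 + 48 = 117.
117 ÷ 32 = 3 complete bars with 21 left over.

3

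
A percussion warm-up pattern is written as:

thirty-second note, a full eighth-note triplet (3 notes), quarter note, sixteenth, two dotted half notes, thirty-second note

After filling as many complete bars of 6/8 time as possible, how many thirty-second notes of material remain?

20

One bar of 6/8 = 24 thirty-second notes.
Working in thirty-second notes: thirty-second note = 1; a full eighth-note triplet (3 notes) (three triplet eighths span one quarter) = 8; quarter note = 8; sixteenth = 2; dotted half note = 24; dotted half note = 24; thirty-second note = 1.
Sum: 1 + 8 + 8 + 2 + 24 + 24 + 1 = 68.
68 ÷ 24 = 2 complete bars with 20 thirty-second notes remaining.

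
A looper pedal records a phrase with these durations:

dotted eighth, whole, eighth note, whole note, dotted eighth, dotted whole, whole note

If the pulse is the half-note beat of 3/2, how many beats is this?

One half-note beat = 8 sixteenth notes.
Working in sixteenth notes: dotted eighth = 3; whole = 16; eighth note = 2; whole note = 16; dotted eighth = 3; dotted whole = 24; whole note = 16.
Sum: 3 + 16 + 2 + 16 + 3 + 24 + 16 = 80.
80 ÷ 8 = 10 beats.

10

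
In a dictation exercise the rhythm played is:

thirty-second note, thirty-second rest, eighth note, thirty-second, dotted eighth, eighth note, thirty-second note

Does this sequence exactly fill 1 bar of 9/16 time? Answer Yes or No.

Yes

One bar of 9/16 = 18 thirty-second notes.
Express everything in thirty-second notes: thirty-second note = 1; thirty-second rest = 1; eighth note = 4; thirty-second = 1; dotted eighth = 6; eighth note = 4; thirty-second note = 1.
Total: 1 + 1 + 4 + 1 + 6 + 4 + 1 = 18.
18 equals 18, so the answer is Yes.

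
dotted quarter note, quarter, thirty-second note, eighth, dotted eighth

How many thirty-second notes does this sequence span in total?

31

Convert each value to thirty-second notes: dotted quarter note = 12; quarter = 8; thirty-second note = 1; eighth = 4; dotted eighth = 6.
Total: 12 + 8 + 1 + 4 + 6 = 31 thirty-second notes.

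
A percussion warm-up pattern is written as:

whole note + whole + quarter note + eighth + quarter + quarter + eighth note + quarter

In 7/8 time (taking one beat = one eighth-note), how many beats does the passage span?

26

One eighth-note beat = 2 sixteenth notes.
Each duration in sixteenth notes: whole note = 16; whole = 16; quarter note = 4; eighth = 2; quarter = 4; quarter = 4; eighth note = 2; quarter = 4.
Adding: 16 + 16 + 4 + 2 + 4 + 4 + 2 + 4 = 52.
52 ÷ 2 = 26 beats.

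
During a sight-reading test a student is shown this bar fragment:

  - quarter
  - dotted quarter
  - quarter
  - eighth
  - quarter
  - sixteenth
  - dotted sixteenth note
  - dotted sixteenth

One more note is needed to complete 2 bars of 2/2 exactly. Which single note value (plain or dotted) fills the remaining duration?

2 bars of 2/2 = 64 thirty-second notes.
Convert each value to thirty-second notes: quarter = 8; dotted quarter = 12; quarter = 8; eighth = 4; quarter = 8; sixteenth = 2; dotted sixteenth note = 3; dotted sixteenth = 3.
Total: 8 + 12 + 8 + 4 + 8 + 2 + 3 + 3 = 48.
Remaining: 64 − 48 = 16 thirty-second notes, which is a half note.

half note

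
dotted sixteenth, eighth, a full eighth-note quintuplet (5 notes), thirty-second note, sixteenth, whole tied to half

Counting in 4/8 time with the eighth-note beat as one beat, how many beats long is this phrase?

One eighth-note beat = 4 thirty-second notes.
Working in thirty-second notes: dotted sixteenth = 3; eighth = 4; a full eighth-note quintuplet (5 notes) (five quintuplet eighths span one half) = 16; thirty-second note = 1; sixteenth = 2; whole tied to half (whole + half) = 48.
Altogether 3 + 4 + 16 + 1 + 2 + 48 = 74.
74 ÷ 4 = 18.5 beats.

18.5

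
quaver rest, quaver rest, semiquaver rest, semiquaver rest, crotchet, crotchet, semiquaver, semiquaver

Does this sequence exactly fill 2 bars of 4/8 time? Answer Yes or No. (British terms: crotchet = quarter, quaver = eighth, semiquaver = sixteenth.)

One bar of 4/8 = 8 sixteenth notes, so 2 bars = 16.
In sixteenth notes: quaver rest = 2; quaver rest = 2; semiquaver rest = 1; semiquaver rest = 1; crotchet = 4; crotchet = 4; semiquaver = 1; semiquaver = 1.
Altogether 2 + 2 + 1 + 1 + 4 + 4 + 1 + 1 = 16.
16 equals 16, so the answer is Yes.

Yes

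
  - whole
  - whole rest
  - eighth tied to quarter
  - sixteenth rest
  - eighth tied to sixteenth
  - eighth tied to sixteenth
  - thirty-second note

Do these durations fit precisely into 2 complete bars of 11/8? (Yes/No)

No

One bar of 11/8 = 44 thirty-second notes, so 2 bars = 88.
Express everything in thirty-second notes: whole = 32; whole rest = 32; eighth tied to quarter (eighth + quarter) = 12; sixteenth rest = 2; eighth tied to sixteenth (eighth + sixteenth) = 6; eighth tied to sixteenth (eighth + sixteenth) = 6; thirty-second note = 1.
Altogether 32 + 32 + 12 + 2 + 6 + 6 + 1 = 91.
91 exceeds 88, so the answer is No.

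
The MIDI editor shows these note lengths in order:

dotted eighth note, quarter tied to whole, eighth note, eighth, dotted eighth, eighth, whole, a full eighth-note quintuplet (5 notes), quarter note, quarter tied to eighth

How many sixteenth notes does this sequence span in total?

66

Express everything in sixteenth notes: dotted eighth note = 3; quarter tied to whole (quarter + whole) = 20; eighth note = 2; eighth = 2; dotted eighth = 3; eighth = 2; whole = 16; a full eighth-note quintuplet (5 notes) (five quintuplet eighths span one half) = 8; quarter note = 4; quarter tied to eighth (quarter + eighth) = 6.
Sum: 3 + 20 + 2 + 2 + 3 + 2 + 16 + 8 + 4 + 6 = 66 sixteenth notes.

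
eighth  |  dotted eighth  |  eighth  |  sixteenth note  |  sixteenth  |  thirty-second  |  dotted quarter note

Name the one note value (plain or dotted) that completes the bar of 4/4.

thirty-second note

The bar of 4/4 = 32 thirty-second notes.
Working in thirty-second notes: eighth = 4; dotted eighth = 6; eighth = 4; sixteenth note = 2; sixteenth = 2; thirty-second = 1; dotted quarter note = 12.
Adding: 4 + 6 + 4 + 2 + 2 + 1 + 12 = 31.
Remaining: 32 − 31 = 1 thirty-second note, which is a thirty-second note.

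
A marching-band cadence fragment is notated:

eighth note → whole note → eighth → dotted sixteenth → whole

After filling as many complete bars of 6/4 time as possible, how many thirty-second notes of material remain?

27

One bar of 6/4 = 48 thirty-second notes.
Each duration in thirty-second notes: eighth note = 4; whole note = 32; eighth = 4; dotted sixteenth = 3; whole = 32.
Adding: 4 + 32 + 4 + 3 + 32 = 75.
75 ÷ 48 = 1 complete bar with 27 thirty-second notes remaining.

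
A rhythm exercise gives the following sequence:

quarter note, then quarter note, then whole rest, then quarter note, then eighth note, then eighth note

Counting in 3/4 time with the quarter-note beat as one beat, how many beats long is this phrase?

One quarter-note beat = 2 eighth notes.
Working in eighth notes: quarter note = 2; quarter note = 2; whole rest = 8; quarter note = 2; eighth note = 1; eighth note = 1.
Total: 2 + 2 + 8 + 2 + 1 + 1 = 16.
16 ÷ 2 = 8 beats.

8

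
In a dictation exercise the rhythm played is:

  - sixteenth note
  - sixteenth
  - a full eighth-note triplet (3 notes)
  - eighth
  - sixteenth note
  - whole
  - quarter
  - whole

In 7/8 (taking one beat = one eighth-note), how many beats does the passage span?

22.5

One eighth-note beat = 2 sixteenth notes.
Each duration in sixteenth notes: sixteenth note = 1; sixteenth = 1; a full eighth-note triplet (3 notes) (three triplet eighths span one quarter) = 4; eighth = 2; sixteenth note = 1; whole = 16; quarter = 4; whole = 16.
Total: 1 + 1 + 4 + 2 + 1 + 16 + 4 + 16 = 45.
45 ÷ 2 = 22.5 beats.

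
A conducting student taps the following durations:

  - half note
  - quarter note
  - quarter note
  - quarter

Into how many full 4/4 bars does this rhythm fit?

One bar of 4/4 = 4 quarter notes.
Convert each value to quarter notes: half note = 2; quarter note = 1; quarter note = 1; quarter = 1.
Altogether 2 + 1 + 1 + 1 = 5.
5 ÷ 4 = 1 complete bar with 1 left over.

1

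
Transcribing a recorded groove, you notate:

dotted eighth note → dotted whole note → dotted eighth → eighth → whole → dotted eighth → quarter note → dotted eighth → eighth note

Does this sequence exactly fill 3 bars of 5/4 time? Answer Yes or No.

Yes

One bar of 5/4 = 20 sixteenth notes, so 3 bars = 60.
Convert each value to sixteenth notes: dotted eighth note = 3; dotted whole note = 24; dotted eighth = 3; eighth = 2; whole = 16; dotted eighth = 3; quarter note = 4; dotted eighth = 3; eighth note = 2.
Sum: 3 + 24 + 3 + 2 + 16 + 3 + 4 + 3 + 2 = 60.
60 equals 60, so the answer is Yes.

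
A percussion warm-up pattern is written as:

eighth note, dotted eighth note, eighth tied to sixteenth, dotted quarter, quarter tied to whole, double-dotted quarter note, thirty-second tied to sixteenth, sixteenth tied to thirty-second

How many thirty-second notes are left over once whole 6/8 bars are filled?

16

One bar of 6/8 = 24 thirty-second notes.
In thirty-second notes: eighth note = 4; dotted eighth note = 6; eighth tied to sixteenth (eighth + sixteenth) = 6; dotted quarter = 12; quarter tied to whole (quarter + whole) = 40; double-dotted quarter note = 14; thirty-second tied to sixteenth (thirty-second + sixteenth) = 3; sixteenth tied to thirty-second (sixteenth + thirty-second) = 3.
Altogether 4 + 6 + 6 + 12 + 40 + 14 + 3 + 3 = 88.
88 ÷ 24 = 3 complete bars with 16 thirty-second notes remaining.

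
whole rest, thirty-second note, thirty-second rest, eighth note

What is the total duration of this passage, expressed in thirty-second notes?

38

Convert each value to thirty-second notes: whole rest = 32; thirty-second note = 1; thirty-second rest = 1; eighth note = 4.
Sum: 32 + 1 + 1 + 4 = 38 thirty-second notes.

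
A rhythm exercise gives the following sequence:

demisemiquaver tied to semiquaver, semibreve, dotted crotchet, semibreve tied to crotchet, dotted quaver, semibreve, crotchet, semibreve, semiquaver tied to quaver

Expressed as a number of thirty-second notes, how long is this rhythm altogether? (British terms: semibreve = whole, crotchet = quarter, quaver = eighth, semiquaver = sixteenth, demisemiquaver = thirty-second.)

171

Each duration in thirty-second notes: demisemiquaver tied to semiquaver (demisemiquaver + semiquaver) = 3; semibreve = 32; dotted crotchet = 12; semibreve tied to crotchet (semibreve + crotchet) = 40; dotted quaver = 6; semibreve = 32; crotchet = 8; semibreve = 32; semiquaver tied to quaver (semiquaver + quaver) = 6.
Sum: 3 + 32 + 12 + 40 + 6 + 32 + 8 + 32 + 6 = 171 thirty-second notes.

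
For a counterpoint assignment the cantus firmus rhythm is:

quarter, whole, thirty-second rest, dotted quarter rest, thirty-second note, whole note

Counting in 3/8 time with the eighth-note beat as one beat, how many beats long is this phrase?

21.5

One eighth-note beat = 4 thirty-second notes.
Convert each value to thirty-second notes: quarter = 8; whole = 32; thirty-second rest = 1; dotted quarter rest = 12; thirty-second note = 1; whole note = 32.
Adding: 8 + 32 + 1 + 12 + 1 + 32 = 86.
86 ÷ 4 = 21.5 beats.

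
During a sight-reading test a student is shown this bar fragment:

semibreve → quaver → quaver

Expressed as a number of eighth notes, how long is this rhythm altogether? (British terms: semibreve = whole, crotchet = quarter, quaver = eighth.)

Each duration in eighth notes: semibreve = 8; quaver = 1; quaver = 1.
Adding: 8 + 1 + 1 = 10 eighth notes.

10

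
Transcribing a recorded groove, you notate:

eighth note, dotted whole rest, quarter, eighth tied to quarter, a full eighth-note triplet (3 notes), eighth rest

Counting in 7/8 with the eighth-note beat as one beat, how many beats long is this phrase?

21

One eighth-note beat = 2 sixteenth notes.
In sixteenth notes: eighth note = 2; dotted whole rest = 24; quarter = 4; eighth tied to quarter (eighth + quarter) = 6; a full eighth-note triplet (3 notes) (three triplet eighths span one quarter) = 4; eighth rest = 2.
Total: 2 + 24 + 4 + 6 + 4 + 2 = 42.
42 ÷ 2 = 21 beats.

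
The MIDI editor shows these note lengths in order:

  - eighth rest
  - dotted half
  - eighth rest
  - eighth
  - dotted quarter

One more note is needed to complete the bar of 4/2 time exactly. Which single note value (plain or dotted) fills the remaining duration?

half note

The bar of 4/2 = 16 eighth notes.
Express everything in eighth notes: eighth rest = 1; dotted half = 6; eighth rest = 1; eighth = 1; dotted quarter = 3.
Total: 1 + 6 + 1 + 1 + 3 = 12.
Remaining: 16 − 12 = 4 eighth notes, which is a half note.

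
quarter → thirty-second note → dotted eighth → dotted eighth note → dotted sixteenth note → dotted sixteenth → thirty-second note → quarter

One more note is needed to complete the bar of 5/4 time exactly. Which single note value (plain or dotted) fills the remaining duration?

eighth note

The bar of 5/4 = 40 thirty-second notes.
Each duration in thirty-second notes: quarter = 8; thirty-second note = 1; dotted eighth = 6; dotted eighth note = 6; dotted sixteenth note = 3; dotted sixteenth = 3; thirty-second note = 1; quarter = 8.
Sum: 8 + 1 + 6 + 6 + 3 + 3 + 1 + 8 = 36.
Remaining: 40 − 36 = 4 thirty-second notes, which is a eighth note.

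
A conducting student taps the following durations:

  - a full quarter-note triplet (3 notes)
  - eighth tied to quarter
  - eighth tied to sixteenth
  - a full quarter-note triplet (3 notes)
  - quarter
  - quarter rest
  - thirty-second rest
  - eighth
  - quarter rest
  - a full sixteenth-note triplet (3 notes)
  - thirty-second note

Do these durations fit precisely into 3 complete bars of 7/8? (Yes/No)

One bar of 7/8 = 28 thirty-second notes, so 3 bars = 84.
Express everything in thirty-second notes: a full quarter-note triplet (3 notes) (three triplet quarters span one half) = 16; eighth tied to quarter (eighth + quarter) = 12; eighth tied to sixteenth (eighth + sixteenth) = 6; a full quarter-note triplet (3 notes) (three triplet quarters span one half) = 16; quarter = 8; quarter rest = 8; thirty-second rest = 1; eighth = 4; quarter rest = 8; a full sixteenth-note triplet (3 notes) (three triplet sixteenths span one eighth) = 4; thirty-second note = 1.
Adding: 16 + 12 + 6 + 16 + 8 + 8 + 1 + 4 + 8 + 4 + 1 = 84.
84 equals 84, so the answer is Yes.

Yes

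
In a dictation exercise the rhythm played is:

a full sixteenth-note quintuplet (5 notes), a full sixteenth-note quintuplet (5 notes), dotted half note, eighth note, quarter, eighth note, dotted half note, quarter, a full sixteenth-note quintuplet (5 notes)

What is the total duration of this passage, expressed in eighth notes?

Working in eighth notes: a full sixteenth-note quintuplet (5 notes) (five quintuplet sixteenths span one quarter) = 2; a full sixteenth-note quintuplet (5 notes) (five quintuplet sixteenths span one quarter) = 2; dotted half note = 6; eighth note = 1; quarter = 2; eighth note = 1; dotted half note = 6; quarter = 2; a full sixteenth-note quintuplet (5 notes) (five quintuplet sixteenths span one quarter) = 2.
Adding: 2 + 2 + 6 + 1 + 2 + 1 + 6 + 2 + 2 = 24 eighth notes.

24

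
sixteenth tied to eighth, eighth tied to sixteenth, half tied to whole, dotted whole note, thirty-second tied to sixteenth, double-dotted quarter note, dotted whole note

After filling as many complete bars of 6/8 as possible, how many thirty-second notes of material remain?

5

One bar of 6/8 = 24 thirty-second notes.
In thirty-second notes: sixteenth tied to eighth (sixteenth + eighth) = 6; eighth tied to sixteenth (eighth + sixteenth) = 6; half tied to whole (half + whole) = 48; dotted whole note = 48; thirty-second tied to sixteenth (thirty-second + sixteenth) = 3; double-dotted quarter note = 14; dotted whole note = 48.
Altogether 6 + 6 + 48 + 48 + 3 + 14 + 48 = 173.
173 ÷ 24 = 7 complete bars with 5 thirty-second notes remaining.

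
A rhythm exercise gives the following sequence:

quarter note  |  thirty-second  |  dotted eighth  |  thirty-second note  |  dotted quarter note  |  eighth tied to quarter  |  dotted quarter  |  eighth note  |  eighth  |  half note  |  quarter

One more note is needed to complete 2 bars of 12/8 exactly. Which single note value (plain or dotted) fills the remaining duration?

dotted quarter note

2 bars of 12/8 = 96 thirty-second notes.
Convert each value to thirty-second notes: quarter note = 8; thirty-second = 1; dotted eighth = 6; thirty-second note = 1; dotted quarter note = 12; eighth tied to quarter (eighth + quarter) = 12; dotted quarter = 12; eighth note = 4; eighth = 4; half note = 16; quarter = 8.
Total: 8 + 1 + 6 + 1 + 12 + 12 + 12 + 4 + 4 + 16 + 8 = 84.
Remaining: 96 − 84 = 12 thirty-second notes, which is a dotted quarter note.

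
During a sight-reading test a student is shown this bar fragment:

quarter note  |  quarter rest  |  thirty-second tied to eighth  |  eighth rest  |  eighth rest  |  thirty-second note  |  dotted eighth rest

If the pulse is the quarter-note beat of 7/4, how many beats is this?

4.5

One quarter-note beat = 8 thirty-second notes.
In thirty-second notes: quarter note = 8; quarter rest = 8; thirty-second tied to eighth (thirty-second + eighth) = 5; eighth rest = 4; eighth rest = 4; thirty-second note = 1; dotted eighth rest = 6.
Sum: 8 + 8 + 5 + 4 + 4 + 1 + 6 = 36.
36 ÷ 8 = 4.5 beats.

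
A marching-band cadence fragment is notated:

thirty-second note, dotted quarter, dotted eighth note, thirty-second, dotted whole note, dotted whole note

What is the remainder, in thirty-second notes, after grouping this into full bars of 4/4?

One bar of 4/4 = 32 thirty-second notes.
Express everything in thirty-second notes: thirty-second note = 1; dotted quarter = 12; dotted eighth note = 6; thirty-second = 1; dotted whole note = 48; dotted whole note = 48.
Adding: 1 + 12 + 6 + 1 + 48 + 48 = 116.
116 ÷ 32 = 3 complete bars with 20 thirty-second notes remaining.

20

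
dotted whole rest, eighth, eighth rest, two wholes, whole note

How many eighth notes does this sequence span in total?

38

Convert each value to eighth notes: dotted whole rest = 12; eighth = 1; eighth rest = 1; whole = 8; whole = 8; whole note = 8.
Total: 12 + 1 + 1 + 8 + 8 + 8 = 38 eighth notes.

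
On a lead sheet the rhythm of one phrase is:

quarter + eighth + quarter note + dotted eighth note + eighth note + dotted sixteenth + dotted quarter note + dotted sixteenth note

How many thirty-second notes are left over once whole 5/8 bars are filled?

8

One bar of 5/8 = 20 thirty-second notes.
Convert each value to thirty-second notes: quarter = 8; eighth = 4; quarter note = 8; dotted eighth note = 6; eighth note = 4; dotted sixteenth = 3; dotted quarter note = 12; dotted sixteenth note = 3.
Altogether 8 + 4 + 8 + 6 + 4 + 3 + 12 + 3 = 48.
48 ÷ 20 = 2 complete bars with 8 thirty-second notes remaining.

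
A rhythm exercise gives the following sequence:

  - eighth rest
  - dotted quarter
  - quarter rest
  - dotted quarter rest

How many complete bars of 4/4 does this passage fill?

1

One bar of 4/4 = 8 eighth notes.
Each duration in eighth notes: eighth rest = 1; dotted quarter = 3; quarter rest = 2; dotted quarter rest = 3.
Altogether 1 + 3 + 2 + 3 = 9.
9 ÷ 8 = 1 complete bar with 1 left over.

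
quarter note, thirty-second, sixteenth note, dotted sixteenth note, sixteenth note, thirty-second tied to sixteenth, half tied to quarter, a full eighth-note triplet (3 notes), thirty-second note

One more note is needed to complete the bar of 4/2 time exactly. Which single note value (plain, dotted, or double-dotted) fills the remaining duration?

The bar of 4/2 = 64 thirty-second notes.
Each duration in thirty-second notes: quarter note = 8; thirty-second = 1; sixteenth note = 2; dotted sixteenth note = 3; sixteenth note = 2; thirty-second tied to sixteenth (thirty-second + sixteenth) = 3; half tied to quarter (half + quarter) = 24; a full eighth-note triplet (3 notes) (three triplet eighths span one quarter) = 8; thirty-second note = 1.
Altogether 8 + 1 + 2 + 3 + 2 + 3 + 24 + 8 + 1 = 52.
Remaining: 64 − 52 = 12 thirty-second notes, which is a dotted quarter note.

dotted quarter note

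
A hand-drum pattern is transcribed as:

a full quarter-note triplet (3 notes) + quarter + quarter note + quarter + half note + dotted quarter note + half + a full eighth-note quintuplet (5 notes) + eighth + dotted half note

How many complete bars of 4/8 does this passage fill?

8

One bar of 4/8 = 4 eighth notes.
Convert each value to eighth notes: a full quarter-note triplet (3 notes) (three triplet quarters span one half) = 4; quarter = 2; quarter note = 2; quarter = 2; half note = 4; dotted quarter note = 3; half = 4; a full eighth-note quintuplet (5 notes) (five quintuplet eighths span one half) = 4; eighth = 1; dotted half note = 6.
Altogether 4 + 2 + 2 + 2 + 4 + 3 + 4 + 4 + 1 + 6 = 32.
32 ÷ 4 = 8 complete bars with 0 left over.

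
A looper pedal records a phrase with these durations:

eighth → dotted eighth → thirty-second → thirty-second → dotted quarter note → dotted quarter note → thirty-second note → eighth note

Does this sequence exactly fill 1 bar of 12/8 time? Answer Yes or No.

No

One bar of 12/8 = 48 thirty-second notes.
Working in thirty-second notes: eighth = 4; dotted eighth = 6; thirty-second = 1; thirty-second = 1; dotted quarter note = 12; dotted quarter note = 12; thirty-second note = 1; eighth note = 4.
Altogether 4 + 6 + 1 + 1 + 12 + 12 + 1 + 4 = 41.
41 falls short of 48, so the answer is No.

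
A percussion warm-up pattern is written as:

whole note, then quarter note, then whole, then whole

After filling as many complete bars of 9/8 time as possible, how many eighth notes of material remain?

8

One bar of 9/8 = 9 eighth notes.
Convert each value to eighth notes: whole note = 8; quarter note = 2; whole = 8; whole = 8.
Sum: 8 + 2 + 8 + 8 = 26.
26 ÷ 9 = 2 complete bars with 8 eighth notes remaining.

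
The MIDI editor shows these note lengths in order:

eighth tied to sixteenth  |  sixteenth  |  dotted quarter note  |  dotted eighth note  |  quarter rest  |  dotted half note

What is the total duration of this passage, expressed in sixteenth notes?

29

In sixteenth notes: eighth tied to sixteenth (eighth + sixteenth) = 3; sixteenth = 1; dotted quarter note = 6; dotted eighth note = 3; quarter rest = 4; dotted half note = 12.
Sum: 3 + 1 + 6 + 3 + 4 + 12 = 29 sixteenth notes.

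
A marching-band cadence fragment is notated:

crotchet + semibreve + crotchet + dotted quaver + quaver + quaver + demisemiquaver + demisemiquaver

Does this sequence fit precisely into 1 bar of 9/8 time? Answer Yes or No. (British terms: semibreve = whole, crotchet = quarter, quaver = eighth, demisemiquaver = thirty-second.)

One bar of 9/8 = 36 thirty-second notes.
Convert each value to thirty-second notes: crotchet = 8; semibreve = 32; crotchet = 8; dotted quaver = 6; quaver = 4; quaver = 4; demisemiquaver = 1; demisemiquaver = 1.
Total: 8 + 32 + 8 + 6 + 4 + 4 + 1 + 1 = 64.
64 exceeds 36, so the answer is No.

No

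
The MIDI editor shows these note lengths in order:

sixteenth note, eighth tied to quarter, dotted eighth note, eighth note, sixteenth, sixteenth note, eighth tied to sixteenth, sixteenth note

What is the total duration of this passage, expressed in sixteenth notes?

18

Convert each value to sixteenth notes: sixteenth note = 1; eighth tied to quarter (eighth + quarter) = 6; dotted eighth note = 3; eighth note = 2; sixteenth = 1; sixteenth note = 1; eighth tied to sixteenth (eighth + sixteenth) = 3; sixteenth note = 1.
Adding: 1 + 6 + 3 + 2 + 1 + 1 + 3 + 1 = 18 sixteenth notes.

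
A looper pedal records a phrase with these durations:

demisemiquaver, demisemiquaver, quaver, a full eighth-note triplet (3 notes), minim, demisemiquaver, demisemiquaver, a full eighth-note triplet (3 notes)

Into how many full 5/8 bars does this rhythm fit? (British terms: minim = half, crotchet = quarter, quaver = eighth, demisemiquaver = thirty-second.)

One bar of 5/8 = 20 thirty-second notes.
Working in thirty-second notes: demisemiquaver = 1; demisemiquaver = 1; quaver = 4; a full eighth-note triplet (3 notes) (three triplet eighths span one quarter) = 8; minim = 16; demisemiquaver = 1; demisemiquaver = 1; a full eighth-note triplet (3 notes) (three triplet eighths span one quarter) = 8.
Adding: 1 + 1 + 4 + 8 + 16 + 1 + 1 + 8 = 40.
40 ÷ 20 = 2 complete bars with 0 left over.

2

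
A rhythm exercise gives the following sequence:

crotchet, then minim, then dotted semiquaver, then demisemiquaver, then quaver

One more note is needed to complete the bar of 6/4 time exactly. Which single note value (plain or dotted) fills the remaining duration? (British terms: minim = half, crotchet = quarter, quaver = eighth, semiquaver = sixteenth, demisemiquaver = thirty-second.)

half note

The bar of 6/4 = 48 thirty-second notes.
Each duration in thirty-second notes: crotchet = 8; minim = 16; dotted semiquaver = 3; demisemiquaver = 1; quaver = 4.
Altogether 8 + 16 + 3 + 1 + 4 = 32.
Remaining: 48 − 32 = 16 thirty-second notes, which is a half note.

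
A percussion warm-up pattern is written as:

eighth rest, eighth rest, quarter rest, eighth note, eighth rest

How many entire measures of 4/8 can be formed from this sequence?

1

One bar of 4/8 = 4 eighth notes.
In eighth notes: eighth rest = 1; eighth rest = 1; quarter rest = 2; eighth note = 1; eighth rest = 1.
Total: 1 + 1 + 2 + 1 + 1 = 6.
6 ÷ 4 = 1 complete bar with 2 left over.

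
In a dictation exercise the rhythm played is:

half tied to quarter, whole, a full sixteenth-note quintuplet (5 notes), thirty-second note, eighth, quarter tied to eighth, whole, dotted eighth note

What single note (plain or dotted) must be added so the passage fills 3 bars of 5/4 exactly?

thirty-second note

3 bars of 5/4 = 120 thirty-second notes.
Express everything in thirty-second notes: half tied to quarter (half + quarter) = 24; whole = 32; a full sixteenth-note quintuplet (5 notes) (five quintuplet sixteenths span one quarter) = 8; thirty-second note = 1; eighth = 4; quarter tied to eighth (quarter + eighth) = 12; whole = 32; dotted eighth note = 6.
Total: 24 + 32 + 8 + 1 + 4 + 12 + 32 + 6 = 119.
Remaining: 120 − 119 = 1 thirty-second note, which is a thirty-second note.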